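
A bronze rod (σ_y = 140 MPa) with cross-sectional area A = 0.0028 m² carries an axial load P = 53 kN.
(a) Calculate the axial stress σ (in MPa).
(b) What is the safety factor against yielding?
(a) Axial stress σ = P/A. Convert P = 53 kN = 53000 N.
  σ = 53000 / 0.0028 = 1.893 × 10⁷ Pa = 18.93 MPa
(b) Safety factor SF = σ_y/σ = 140 / 18.93 = 7.396
Final answer: (a) σ = 18.93 MPa, (b) SF = 7.396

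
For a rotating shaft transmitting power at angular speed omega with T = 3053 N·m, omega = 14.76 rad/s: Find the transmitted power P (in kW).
Model: a rotating shaft transmitting power at angular speed omega, so P = T·omega.
Substitute:
  P = 3053 × 14.76
  P = 45060 W
Convert: P = 45060 W = 45.06 kW
Final answer: P = 45.06 kW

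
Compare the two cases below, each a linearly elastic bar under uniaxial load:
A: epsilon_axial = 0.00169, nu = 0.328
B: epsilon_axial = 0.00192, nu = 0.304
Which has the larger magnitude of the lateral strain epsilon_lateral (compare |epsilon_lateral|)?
Model: a linearly elastic bar under uniaxial load, so epsilon_lateral = -nu·epsilon_axial (SI units).
  A: epsilon_lateral = -(0.328 × 0.00169) = -0.0005543
  B: epsilon_lateral = -(0.304 × 0.00192) = -0.0005837
|epsilon_lateral|: A = 0.0005543, B = 0.0005837, so B is larger in magnitude.
Final answer: B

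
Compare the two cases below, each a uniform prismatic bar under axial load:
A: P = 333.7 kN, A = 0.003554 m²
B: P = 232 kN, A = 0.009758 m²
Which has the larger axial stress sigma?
Model: a uniform prismatic bar under axial load, so sigma = P / A (SI units).
  A: sigma = 333700 / 0.003554 = 9.389 × 10⁷ Pa = 93.89 MPa
  B: sigma = 232000 / 0.009758 = 2.378 × 10⁷ Pa = 23.78 MPa
93.89 MPa > 23.78 MPa, so A is larger.
Final answer: A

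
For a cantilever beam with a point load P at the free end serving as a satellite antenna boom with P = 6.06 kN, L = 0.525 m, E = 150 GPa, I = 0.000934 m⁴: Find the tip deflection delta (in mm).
Model: a cantilever beam with a point load P at the free end, so delta = (P·L^3) / (3·E·I).
Convert to SI units:
  P = 6.06 kN = 6060 N
  E = 150 GPa = 1.5 × 10¹¹ Pa
Substitute:
  delta = (6060 × 0.525^3) / (3 × (1.5 × 10¹¹) × 0.000934)
  delta = 2.086 × 10⁻⁶ m
Convert: delta = 2.086 × 10⁻⁶ m = 0.002086 mm
Final answer: delta = 0.002086 mm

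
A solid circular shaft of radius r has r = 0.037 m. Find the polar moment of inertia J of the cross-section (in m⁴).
Model: a solid circular shaft of radius r, so J = (π·r^4) / 2.
Substitute:
  J = (π × 0.037^4) / 2
  J = 2.944 × 10⁻⁶ m⁴
Final answer: J = 2.944 × 10⁻⁶ m⁴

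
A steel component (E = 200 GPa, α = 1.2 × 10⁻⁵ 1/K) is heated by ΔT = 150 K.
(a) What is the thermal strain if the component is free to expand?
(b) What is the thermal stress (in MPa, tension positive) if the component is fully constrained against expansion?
(a) Free thermal strain ε_th = α·ΔT = (1.2 × 10⁻⁵) × 150 = 0.0018
(b) Fully constrained, the expansion is suppressed, so σ = -E·α·ΔT. Convert E = 200 GPa = 2 × 10¹¹ Pa.
  σ = -(2 × 10¹¹) × (1.2 × 10⁻⁵) × 150 = -3.6 × 10⁸ Pa = -360 MPa (compressive)
Final answer: (a) ε_th = 0.0018, (b) σ = -360 MPa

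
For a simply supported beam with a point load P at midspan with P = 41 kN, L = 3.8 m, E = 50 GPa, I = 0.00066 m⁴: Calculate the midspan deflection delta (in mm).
Model: a simply supported beam with a point load P at midspan, so delta = (P·L^3) / (48·E·I).
Convert to SI units:
  P = 41 kN = 41000 N
  E = 50 GPa = 5 × 10¹⁰ Pa
Substitute:
  delta = (41000 × 3.8^3) / (48 × (5 × 10¹⁰) × 0.00066)
  delta = 0.00142 m
Convert: delta = 0.00142 m = 1.42 mm
Final answer: delta = 1.42 mm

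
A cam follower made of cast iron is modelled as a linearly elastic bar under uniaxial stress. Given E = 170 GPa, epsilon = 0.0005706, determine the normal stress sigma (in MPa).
Model: a linearly elastic bar under uniaxial stress, so epsilon = sigma / E.
Solve for sigma: sigma = epsilon·E.
Convert to SI units:
  E = 170 GPa = 1.7 × 10¹¹ Pa
Substitute:
  sigma = 0.0005706 × (1.7 × 10¹¹)
  sigma = 9.7 × 10⁷ Pa
Convert: sigma = 9.7 × 10⁷ Pa = 97 MPa
Final answer: sigma = 97 MPa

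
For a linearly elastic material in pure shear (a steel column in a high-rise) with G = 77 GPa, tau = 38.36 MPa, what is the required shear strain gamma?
Model: a linearly elastic material in pure shear, so tau = G·gamma.
Solve for gamma: gamma = tau / G.
Convert to SI units:
  G = 77 GPa = 7.7 × 10¹⁰ Pa
  tau = 38.36 MPa = 3.836 × 10⁷ Pa
Substitute:
  gamma = (3.836 × 10⁷) / (7.7 × 10¹⁰)
  gamma = 0.0004982
Final answer: gamma = 0.0004982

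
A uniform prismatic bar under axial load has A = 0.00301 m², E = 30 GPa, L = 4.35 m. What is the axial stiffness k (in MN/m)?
Model: a uniform prismatic bar under axial load, so k = (A·E) / L.
Convert to SI units:
  E = 30 GPa = 3 × 10¹⁰ Pa
Substitute:
  k = (0.00301 × (3 × 10¹⁰)) / 4.35
  k = 2.076 × 10⁷ N/m
Convert: k = 2.076 × 10⁷ N/m = 20.76 MN/m
Final answer: k = 20.76 MN/m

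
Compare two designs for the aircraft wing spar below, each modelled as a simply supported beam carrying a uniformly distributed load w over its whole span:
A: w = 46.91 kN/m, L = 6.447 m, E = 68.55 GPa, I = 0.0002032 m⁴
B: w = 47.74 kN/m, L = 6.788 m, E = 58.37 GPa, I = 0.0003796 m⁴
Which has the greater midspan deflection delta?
Model: a simply supported beam carrying a uniformly distributed load w over its whole span, so delta = (5·w·L^4) / (384·E·I) (SI units).
  A: delta = (5 × 46910 × 6.447^4) / (384 × (6.855 × 10¹⁰) × 0.0002032) = 0.07575 m = 75.75 mm
  B: delta = (5 × 47740 × 6.788^4) / (384 × (5.837 × 10¹⁰) × 0.0003796) = 0.05956 m = 59.56 mm
75.75 mm > 59.56 mm, so A is larger.
Final answer: A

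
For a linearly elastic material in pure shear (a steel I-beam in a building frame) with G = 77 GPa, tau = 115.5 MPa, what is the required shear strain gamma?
Model: a linearly elastic material in pure shear, so tau = G·gamma.
Solve for gamma: gamma = tau / G.
Convert to SI units:
  G = 77 GPa = 7.7 × 10¹⁰ Pa
  tau = 115.5 MPa = 1.155 × 10⁸ Pa
Substitute:
  gamma = (1.155 × 10⁸) / (7.7 × 10¹⁰)
  gamma = 0.0015
Final answer: gamma = 0.0015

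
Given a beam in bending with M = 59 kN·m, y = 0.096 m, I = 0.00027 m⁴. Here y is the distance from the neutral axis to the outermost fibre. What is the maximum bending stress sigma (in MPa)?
Model: a beam in bending, so sigma = (M·y) / I.
Convert to SI units:
  M = 59 kN·m = 59000 N·m
Substitute:
  sigma = (59000 × 0.096) / 0.00027
  sigma = 2.098 × 10⁷ Pa
Convert: sigma = 2.098 × 10⁷ Pa = 20.98 MPa
Final answer: sigma = 20.98 MPa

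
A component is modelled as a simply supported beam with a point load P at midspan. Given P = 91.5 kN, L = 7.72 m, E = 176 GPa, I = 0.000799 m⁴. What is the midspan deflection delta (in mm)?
Model: a simply supported beam with a point load P at midspan, so delta = (P·L^3) / (48·E·I).
Convert to SI units:
  P = 91.5 kN = 91500 N
  E = 176 GPa = 1.76 × 10¹¹ Pa
Substitute:
  delta = (91500 × 7.72^3) / (48 × (1.76 × 10¹¹) × 0.000799)
  delta = 0.006237 m
Convert: delta = 0.006237 m = 6.237 mm
Final answer: delta = 6.237 mm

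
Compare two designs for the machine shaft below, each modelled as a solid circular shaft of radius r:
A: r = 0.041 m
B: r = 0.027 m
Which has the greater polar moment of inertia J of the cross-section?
Model: a solid circular shaft of radius r, so J = (π·r^4) / 2 (SI units).
  A: J = (π × 0.041^4) / 2 = 4.439 × 10⁻⁶ m⁴
  B: J = (π × 0.027^4) / 2 = 8.348 × 10⁻⁷ m⁴
4.439 × 10⁻⁶ m⁴ > 8.348 × 10⁻⁷ m⁴, so A is larger.
Final answer: A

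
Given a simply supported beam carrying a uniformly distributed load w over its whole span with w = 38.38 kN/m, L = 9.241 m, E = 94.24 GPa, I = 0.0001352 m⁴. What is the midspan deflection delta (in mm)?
Model: a simply supported beam carrying a uniformly distributed load w over its whole span, so delta = (5·w·L^4) / (384·E·I).
Convert to SI units:
  w = 38.38 kN/m = 38380 N/m
  E = 94.24 GPa = 9.424 × 10¹⁰ Pa
Substitute:
  delta = (5 × 38380 × 9.241^4) / (384 × (9.424 × 10¹⁰) × 0.0001352)
  delta = 0.286 m
Convert: delta = 0.286 m = 286 mm
Final answer: delta = 286 mm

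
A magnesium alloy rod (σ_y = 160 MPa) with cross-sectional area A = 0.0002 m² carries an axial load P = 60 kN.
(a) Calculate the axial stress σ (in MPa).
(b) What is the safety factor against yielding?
(a) Axial stress σ = P/A. Convert P = 60 kN = 60000 N.
  σ = 60000 / 0.0002 = 3 × 10⁸ Pa = 300 MPa
(b) Safety factor SF = σ_y/σ = 160 / 300 = 0.5333
Final answer: (a) σ = 300 MPa, (b) SF = 0.5333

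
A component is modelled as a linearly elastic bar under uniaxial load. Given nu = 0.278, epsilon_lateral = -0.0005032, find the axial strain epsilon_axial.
Model: a linearly elastic bar under uniaxial load, so epsilon_lateral = -nu·epsilon_axial.
Solve for epsilon_axial: epsilon_axial = -epsilon_lateral / nu.
Substitute:
  epsilon_axial = -(-0.0005032) / 0.278
  epsilon_axial = 0.00181
Final answer: epsilon_axial = 0.00181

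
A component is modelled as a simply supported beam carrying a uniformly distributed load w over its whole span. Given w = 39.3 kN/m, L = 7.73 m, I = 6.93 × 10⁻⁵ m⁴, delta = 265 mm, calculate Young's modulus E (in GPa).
Model: a simply supported beam carrying a uniformly distributed load w over its whole span, so delta = (5·w·L^4) / (384·E·I).
Solve for E: E = (5·w·L^4) / (384·delta·I).
Convert to SI units:
  w = 39.3 kN/m = 39300 N/m
  delta = 265 mm = 0.265 m
Substitute:
  E = (5 × 39300 × 7.73^4) / (384 × 0.265 × (6.93 × 10⁻⁵))
  E = 9.949 × 10¹⁰ Pa
Convert: E = 9.949 × 10¹⁰ Pa = 99.49 GPa
Final answer: E = 99.49 GPa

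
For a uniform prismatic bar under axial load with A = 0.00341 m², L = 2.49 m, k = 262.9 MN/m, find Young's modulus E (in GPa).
Model: a uniform prismatic bar under axial load, so k = (A·E) / L.
Solve for E: E = (k·L) / A.
Convert to SI units:
  k = 262.9 MN/m = 2.629 × 10⁸ N/m
Substitute:
  E = ((2.629 × 10⁸) × 2.49) / 0.00341
  E = 1.92 × 10¹¹ Pa
Convert: E = 1.92 × 10¹¹ Pa = 192 GPa
Final answer: E = 192 GPa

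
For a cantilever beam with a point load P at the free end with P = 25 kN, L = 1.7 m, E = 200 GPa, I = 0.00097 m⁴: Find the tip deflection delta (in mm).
Model: a cantilever beam with a point load P at the free end, so delta = (P·L^3) / (3·E·I).
Convert to SI units:
  P = 25 kN = 25000 N
  E = 200 GPa = 2 × 10¹¹ Pa
Substitute:
  delta = (25000 × 1.7^3) / (3 × (2 × 10¹¹) × 0.00097)
  delta = 0.000211 m
Convert: delta = 0.000211 m = 0.211 mm
Final answer: delta = 0.211 mm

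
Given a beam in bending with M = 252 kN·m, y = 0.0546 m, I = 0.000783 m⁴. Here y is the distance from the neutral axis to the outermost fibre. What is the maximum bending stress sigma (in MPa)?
Model: a beam in bending, so sigma = (M·y) / I.
Convert to SI units:
  M = 252 kN·m = 252000 N·m
Substitute:
  sigma = (252000 × 0.0546) / 0.000783
  sigma = 1.757 × 10⁷ Pa
Convert: sigma = 1.757 × 10⁷ Pa = 17.57 MPa
Final answer: sigma = 17.57 MPa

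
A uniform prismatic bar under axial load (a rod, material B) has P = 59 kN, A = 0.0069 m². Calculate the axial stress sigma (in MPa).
Model: a uniform prismatic bar under axial load, so sigma = P / A.
Convert to SI units:
  P = 59 kN = 59000 N
Substitute:
  sigma = 59000 / 0.0069
  sigma = 8.551 × 10⁶ Pa
Convert: sigma = 8.551 × 10⁶ Pa = 8.551 MPa
Final answer: sigma = 8.551 MPa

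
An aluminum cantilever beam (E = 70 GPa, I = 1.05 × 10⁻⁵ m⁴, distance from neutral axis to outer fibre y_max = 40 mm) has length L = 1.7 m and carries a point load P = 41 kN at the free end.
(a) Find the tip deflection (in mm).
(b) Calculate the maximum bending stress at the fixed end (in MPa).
(a) Tip deflection of a cantilever with an end point load: δ = P·L^3 / (3·E·I). Convert P = 41 kN = 41000 N, E = 70 GPa = 7 × 10¹⁰ Pa.
  δ = (41000 × 1.7^3) / (3 × (7 × 10¹⁰) × (1.05 × 10⁻⁵)) = 0.09135 m = 91.35 mm
(b) Maximum bending moment at the fixed end: M = P·L = 41000 × 1.7 = 69700 N·m. Convert y_max = 40 mm = 0.04 m.
  σ = M·y_max / I = (69700 × 0.04) / (1.05 × 10⁻⁵) = 2.655 × 10⁸ Pa = 265.5 MPa
Final answer: (a) δ = 91.35 mm, (b) σ = 265.5 MPa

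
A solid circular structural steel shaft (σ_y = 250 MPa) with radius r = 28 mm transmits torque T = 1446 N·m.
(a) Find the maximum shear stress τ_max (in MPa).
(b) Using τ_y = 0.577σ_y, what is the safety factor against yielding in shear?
(a) For a solid circular shaft, τ_max = T·r/J with J = π·r^4/2, i.e. τ_max = 2·T / (π·r^3). Convert r = 28 mm = 0.028 m.
  τ_max = (2 × 1446) / (π × 0.028^3) = 4.193 × 10⁷ Pa = 41.93 MPa
(b) τ_y = 0.577 × 250 = 144.25 MPa
  SF = τ_y/τ_max = 144.25 / 41.93 = 3.44
Final answer: (a) τ_max = 41.93 MPa, (b) SF = 3.44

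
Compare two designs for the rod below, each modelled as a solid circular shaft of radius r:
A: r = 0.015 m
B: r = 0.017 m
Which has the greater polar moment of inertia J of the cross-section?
Model: a solid circular shaft of radius r, so J = (π·r^4) / 2 (SI units).
  A: J = (π × 0.015^4) / 2 = 7.952 × 10⁻⁸ m⁴
  B: J = (π × 0.017^4) / 2 = 1.312 × 10⁻⁷ m⁴
1.312 × 10⁻⁷ m⁴ > 7.952 × 10⁻⁸ m⁴, so B is larger.
Final answer: B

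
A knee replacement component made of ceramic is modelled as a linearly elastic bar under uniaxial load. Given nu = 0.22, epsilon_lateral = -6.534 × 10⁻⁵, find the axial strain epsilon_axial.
Model: a linearly elastic bar under uniaxial load, so epsilon_lateral = -nu·epsilon_axial.
Solve for epsilon_axial: epsilon_axial = -epsilon_lateral / nu.
Substitute:
  epsilon_axial = -(-6.534 × 10⁻⁵) / 0.22
  epsilon_axial = 0.000297
Final answer: epsilon_axial = 0.000297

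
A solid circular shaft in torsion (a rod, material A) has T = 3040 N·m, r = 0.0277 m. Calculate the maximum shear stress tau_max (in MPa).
Model: a solid circular shaft in torsion, so tau_max = (2·T) / (π·r^3).
Substitute:
  tau_max = (2 × 3040) / (π × 0.0277^3)
  tau_max = 9.106 × 10⁷ Pa
Convert: tau_max = 9.106 × 10⁷ Pa = 91.06 MPa
Final answer: tau_max = 91.06 MPa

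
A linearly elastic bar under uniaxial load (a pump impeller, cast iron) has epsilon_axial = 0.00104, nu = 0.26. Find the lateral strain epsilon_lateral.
Model: a linearly elastic bar under uniaxial load, so epsilon_lateral = -nu·epsilon_axial.
Substitute:
  epsilon_lateral = -(0.26 × 0.00104)
  epsilon_lateral = -0.0002704
Final answer: epsilon_lateral = -0.0002704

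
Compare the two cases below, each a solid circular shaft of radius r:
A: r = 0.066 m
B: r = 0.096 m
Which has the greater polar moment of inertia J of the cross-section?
Model: a solid circular shaft of radius r, so J = (π·r^4) / 2 (SI units).
  A: J = (π × 0.066^4) / 2 = 2.981 × 10⁻⁵ m⁴
  B: J = (π × 0.096^4) / 2 = 0.0001334 m⁴
0.0001334 m⁴ > 2.981 × 10⁻⁵ m⁴, so B is larger.
Final answer: B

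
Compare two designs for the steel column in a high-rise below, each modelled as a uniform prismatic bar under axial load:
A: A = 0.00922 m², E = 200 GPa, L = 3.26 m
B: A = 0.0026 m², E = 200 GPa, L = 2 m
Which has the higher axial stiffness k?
Model: a uniform prismatic bar under axial load, so k = (A·E) / L (SI units).
  A: k = (0.00922 × (2 × 10¹¹)) / 3.26 = 5.656 × 10⁸ N/m = 565.6 MN/m
  B: k = (0.0026 × (2 × 10¹¹)) / 2 = 2.6 × 10⁸ N/m = 260 MN/m
565.6 MN/m > 260 MN/m, so A is larger.
Final answer: A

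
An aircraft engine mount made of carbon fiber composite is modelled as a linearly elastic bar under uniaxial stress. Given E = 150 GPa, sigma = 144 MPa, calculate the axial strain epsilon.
Model: a linearly elastic bar under uniaxial stress, so sigma = E·epsilon.
Solve for epsilon: epsilon = sigma / E.
Convert to SI units:
  E = 150 GPa = 1.5 × 10¹¹ Pa
  sigma = 144 MPa = 1.44 × 10⁸ Pa
Substitute:
  epsilon = (1.44 × 10⁸) / (1.5 × 10¹¹)
  epsilon = 0.00096
Final answer: epsilon = 0.00096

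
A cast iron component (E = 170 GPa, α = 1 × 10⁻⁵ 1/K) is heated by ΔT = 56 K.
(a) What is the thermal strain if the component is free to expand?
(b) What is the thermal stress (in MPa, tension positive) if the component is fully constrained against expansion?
(a) Free thermal strain ε_th = α·ΔT = (1 × 10⁻⁵) × 56 = 0.00056
(b) Fully constrained, the expansion is suppressed, so σ = -E·α·ΔT. Convert E = 170 GPa = 1.7 × 10¹¹ Pa.
  σ = -(1.7 × 10¹¹) × (1 × 10⁻⁵) × 56 = -9.52 × 10⁷ Pa = -95.2 MPa (compressive)
Final answer: (a) ε_th = 0.00056, (b) σ = -95.2 MPa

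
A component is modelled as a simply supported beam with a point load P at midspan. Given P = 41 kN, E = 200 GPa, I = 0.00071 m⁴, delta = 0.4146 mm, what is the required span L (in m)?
Model: a simply supported beam with a point load P at midspan, so delta = (P·L^3) / (48·E·I).
Solve for L: L = ((48·delta·E·I) / P)^(1/3).
Convert to SI units:
  P = 41 kN = 41000 N
  E = 200 GPa = 2 × 10¹¹ Pa
  delta = 0.4146 mm = 0.0004146 m
Substitute:
  L = ((48 × 0.0004146 × (2 × 10¹¹) × 0.00071) / 41000)^(1/3)
  L = 4.1 m
Final answer: L = 4.1 m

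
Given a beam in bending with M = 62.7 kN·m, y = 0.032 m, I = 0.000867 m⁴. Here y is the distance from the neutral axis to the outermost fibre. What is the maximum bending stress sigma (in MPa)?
Model: a beam in bending, so sigma = (M·y) / I.
Convert to SI units:
  M = 62.7 kN·m = 62700 N·m
Substitute:
  sigma = (62700 × 0.032) / 0.000867
  sigma = 2.314 × 10⁶ Pa
Convert: sigma = 2.314 × 10⁶ Pa = 2.314 MPa
Final answer: sigma = 2.314 MPa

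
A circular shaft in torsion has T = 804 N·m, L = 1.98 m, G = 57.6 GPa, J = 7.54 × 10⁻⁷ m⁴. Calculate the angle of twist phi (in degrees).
Model: a circular shaft in torsion, so phi = (T·L) / (G·J).
Convert to SI units:
  G = 57.6 GPa = 5.76 × 10¹⁰ Pa
Substitute:
  phi = (804 × 1.98) / ((5.76 × 10¹⁰) × (7.54 × 10⁻⁷))
  phi = 0.03665 rad
Convert to degrees: phi = 0.03665 × 180/π = 2.1°
Final answer: phi = 2.1°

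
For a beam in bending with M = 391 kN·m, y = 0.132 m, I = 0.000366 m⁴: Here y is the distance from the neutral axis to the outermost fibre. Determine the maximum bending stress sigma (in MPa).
Model: a beam in bending, so sigma = (M·y) / I.
Convert to SI units:
  M = 391 kN·m = 391000 N·m
Substitute:
  sigma = (391000 × 0.132) / 0.000366
  sigma = 1.41 × 10⁸ Pa
Convert: sigma = 1.41 × 10⁸ Pa = 141 MPa
Final answer: sigma = 141 MPa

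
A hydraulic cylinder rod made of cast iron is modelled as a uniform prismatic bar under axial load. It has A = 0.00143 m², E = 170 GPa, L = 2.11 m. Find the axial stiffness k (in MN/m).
Model: a uniform prismatic bar under axial load, so k = (A·E) / L.
Convert to SI units:
  E = 170 GPa = 1.7 × 10¹¹ Pa
Substitute:
  k = (0.00143 × (1.7 × 10¹¹)) / 2.11
  k = 1.152 × 10⁸ N/m
Convert: k = 1.152 × 10⁸ N/m = 115.2 MN/m
Final answer: k = 115.2 MN/m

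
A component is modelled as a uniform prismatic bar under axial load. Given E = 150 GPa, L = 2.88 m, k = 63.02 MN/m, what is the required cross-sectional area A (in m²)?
Model: a uniform prismatic bar under axial load, so k = (A·E) / L.
Solve for A: A = (k·L) / E.
Convert to SI units:
  E = 150 GPa = 1.5 × 10¹¹ Pa
  k = 63.02 MN/m = 6.302 × 10⁷ N/m
Substitute:
  A = ((6.302 × 10⁷) × 2.88) / (1.5 × 10¹¹)
  A = 0.00121 m²
Final answer: A = 0.00121 m²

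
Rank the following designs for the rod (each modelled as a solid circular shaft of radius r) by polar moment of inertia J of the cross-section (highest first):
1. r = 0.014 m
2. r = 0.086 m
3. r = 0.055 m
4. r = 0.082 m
Model: a solid circular shaft of radius r, so J = (π·r^4) / 2 (SI units).
  Case 1: J = (π × 0.014^4) / 2 = 6.034 × 10⁻⁸ m⁴
  Case 2: J = (π × 0.086^4) / 2 = 8.592 × 10⁻⁵ m⁴
  Case 3: J = (π × 0.055^4) / 2 = 1.437 × 10⁻⁵ m⁴
  Case 4: J = (π × 0.082^4) / 2 = 7.102 × 10⁻⁵ m⁴
Ordering: 8.592 × 10⁻⁵ m⁴ (case 2) > 7.102 × 10⁻⁵ m⁴ (case 4) > 1.437 × 10⁻⁵ m⁴ (case 3) > 6.034 × 10⁻⁸ m⁴ (case 1)
Final answer: 2, 4, 3, 1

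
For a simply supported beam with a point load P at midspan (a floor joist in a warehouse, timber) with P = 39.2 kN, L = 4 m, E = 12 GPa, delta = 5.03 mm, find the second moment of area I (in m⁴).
Model: a simply supported beam with a point load P at midspan, so delta = (P·L^3) / (48·E·I).
Solve for I: I = (P·L^3) / (48·delta·E).
Convert to SI units:
  P = 39.2 kN = 39200 N
  E = 12 GPa = 1.2 × 10¹⁰ Pa
  delta = 5.03 mm = 0.00503 m
Substitute:
  I = (39200 × 4^3) / (48 × 0.00503 × (1.2 × 10¹⁰))
  I = 0.0008659 m⁴
Final answer: I = 0.0008659 m⁴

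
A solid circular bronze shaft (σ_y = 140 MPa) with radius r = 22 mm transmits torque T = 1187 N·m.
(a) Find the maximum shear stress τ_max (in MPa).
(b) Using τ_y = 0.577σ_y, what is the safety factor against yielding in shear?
(a) For a solid circular shaft, τ_max = T·r/J with J = π·r^4/2, i.e. τ_max = 2·T / (π·r^3). Convert r = 22 mm = 0.022 m.
  τ_max = (2 × 1187) / (π × 0.022^3) = 7.097 × 10⁷ Pa = 70.97 MPa
(b) τ_y = 0.577 × 140 = 80.78 MPa
  SF = τ_y/τ_max = 80.78 / 70.97 = 1.138
Final answer: (a) τ_max = 70.97 MPa, (b) SF = 1.138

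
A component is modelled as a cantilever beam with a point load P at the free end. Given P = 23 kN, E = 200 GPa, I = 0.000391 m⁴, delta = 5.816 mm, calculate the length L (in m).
Model: a cantilever beam with a point load P at the free end, so delta = (P·L^3) / (3·E·I).
Solve for L: L = ((3·delta·E·I) / P)^(1/3).
Convert to SI units:
  P = 23 kN = 23000 N
  E = 200 GPa = 2 × 10¹¹ Pa
  delta = 5.816 mm = 0.005816 m
Substitute:
  L = ((3 × 0.005816 × (2 × 10¹¹) × 0.000391) / 23000)^(1/3)
  L = 3.9 m
Final answer: L = 3.9 m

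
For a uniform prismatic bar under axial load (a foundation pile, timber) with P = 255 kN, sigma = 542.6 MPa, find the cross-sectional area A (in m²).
Model: a uniform prismatic bar under axial load, so sigma = P / A.
Solve for A: A = P / sigma.
Convert to SI units:
  P = 255 kN = 255000 N
  sigma = 542.6 MPa = 5.426 × 10⁸ Pa
Substitute:
  A = 255000 / (5.426 × 10⁸)
  A = 0.00047 m²
Final answer: A = 0.00047 m²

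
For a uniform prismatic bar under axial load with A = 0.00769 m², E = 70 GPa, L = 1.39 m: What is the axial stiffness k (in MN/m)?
Model: a uniform prismatic bar under axial load, so k = (A·E) / L.
Convert to SI units:
  E = 70 GPa = 7 × 10¹⁰ Pa
Substitute:
  k = (0.00769 × (7 × 10¹⁰)) / 1.39
  k = 3.873 × 10⁸ N/m
Convert: k = 3.873 × 10⁸ N/m = 387.3 MN/m
Final answer: k = 387.3 MN/m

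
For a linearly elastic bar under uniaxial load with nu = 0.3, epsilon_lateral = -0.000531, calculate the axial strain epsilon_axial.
Model: a linearly elastic bar under uniaxial load, so epsilon_lateral = -nu·epsilon_axial.
Solve for epsilon_axial: epsilon_axial = -epsilon_lateral / nu.
Substitute:
  epsilon_axial = -(-0.000531) / 0.3
  epsilon_axial = 0.00177
Final answer: epsilon_axial = 0.00177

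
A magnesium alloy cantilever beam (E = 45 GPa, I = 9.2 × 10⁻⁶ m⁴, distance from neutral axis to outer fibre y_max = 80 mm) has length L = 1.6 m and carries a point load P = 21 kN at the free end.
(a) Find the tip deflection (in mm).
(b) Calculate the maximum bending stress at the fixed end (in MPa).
(a) Tip deflection of a cantilever with an end point load: δ = P·L^3 / (3·E·I). Convert P = 21 kN = 21000 N, E = 45 GPa = 4.5 × 10¹⁰ Pa.
  δ = (21000 × 1.6^3) / (3 × (4.5 × 10¹⁰) × (9.2 × 10⁻⁶)) = 0.06926 m = 69.26 mm
(b) Maximum bending moment at the fixed end: M = P·L = 21000 × 1.6 = 33600 N·m. Convert y_max = 80 mm = 0.08 m.
  σ = M·y_max / I = (33600 × 0.08) / (9.2 × 10⁻⁶) = 2.922 × 10⁸ Pa = 292.2 MPa
Final answer: (a) δ = 69.26 mm, (b) σ = 292.2 MPa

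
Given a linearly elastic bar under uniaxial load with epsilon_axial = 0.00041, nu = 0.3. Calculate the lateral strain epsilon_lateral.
Model: a linearly elastic bar under uniaxial load, so epsilon_lateral = -nu·epsilon_axial.
Substitute:
  epsilon_lateral = -(0.3 × 0.00041)
  epsilon_lateral = -0.000123
Final answer: epsilon_lateral = -0.000123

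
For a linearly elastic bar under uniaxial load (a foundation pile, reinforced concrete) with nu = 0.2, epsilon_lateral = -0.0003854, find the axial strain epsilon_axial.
Model: a linearly elastic bar under uniaxial load, so epsilon_lateral = -nu·epsilon_axial.
Solve for epsilon_axial: epsilon_axial = -epsilon_lateral / nu.
Substitute:
  epsilon_axial = -(-0.0003854) / 0.2
  epsilon_axial = 0.001927
Final answer: epsilon_axial = 0.001927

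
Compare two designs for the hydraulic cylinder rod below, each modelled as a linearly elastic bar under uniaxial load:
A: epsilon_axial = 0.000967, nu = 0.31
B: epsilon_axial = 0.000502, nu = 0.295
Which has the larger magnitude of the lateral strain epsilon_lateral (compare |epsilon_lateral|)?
Model: a linearly elastic bar under uniaxial load, so epsilon_lateral = -nu·epsilon_axial (SI units).
  A: epsilon_lateral = -(0.31 × 0.000967) = -0.0002998
  B: epsilon_lateral = -(0.295 × 0.000502) = -0.0001481
|epsilon_lateral|: A = 0.0002998, B = 0.0001481, so A is larger in magnitude.
Final answer: A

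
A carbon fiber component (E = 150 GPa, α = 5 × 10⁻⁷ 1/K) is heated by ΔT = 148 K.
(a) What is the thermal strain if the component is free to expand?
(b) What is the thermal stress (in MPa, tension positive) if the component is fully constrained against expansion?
(a) Free thermal strain ε_th = α·ΔT = (5 × 10⁻⁷) × 148 = 7.4 × 10⁻⁵
(b) Fully constrained, the expansion is suppressed, so σ = -E·α·ΔT. Convert E = 150 GPa = 1.5 × 10¹¹ Pa.
  σ = -(1.5 × 10¹¹) × (5 × 10⁻⁷) × 148 = -1.11 × 10⁷ Pa = -11.1 MPa (compressive)
Final answer: (a) ε_th = 7.4 × 10⁻⁵, (b) σ = -11.1 MPa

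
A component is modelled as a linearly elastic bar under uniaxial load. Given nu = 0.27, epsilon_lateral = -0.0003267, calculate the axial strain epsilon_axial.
Model: a linearly elastic bar under uniaxial load, so epsilon_lateral = -nu·epsilon_axial.
Solve for epsilon_axial: epsilon_axial = -epsilon_lateral / nu.
Substitute:
  epsilon_axial = -(-0.0003267) / 0.27
  epsilon_axial = 0.00121
Final answer: epsilon_axial = 0.00121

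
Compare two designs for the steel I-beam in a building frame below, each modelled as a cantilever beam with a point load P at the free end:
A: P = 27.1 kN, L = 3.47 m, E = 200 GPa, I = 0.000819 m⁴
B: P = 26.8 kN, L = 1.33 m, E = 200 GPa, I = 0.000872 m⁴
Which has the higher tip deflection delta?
Model: a cantilever beam with a point load P at the free end, so delta = (P·L^3) / (3·E·I) (SI units).
  A: delta = (27100 × 3.47^3) / (3 × (2 × 10¹¹) × 0.000819) = 0.002304 m = 2.304 mm
  B: delta = (26800 × 1.33^3) / (3 × (2 × 10¹¹) × 0.000872) = 0.0001205 m = 0.1205 mm
2.304 mm > 0.1205 mm, so A is larger.
Final answer: A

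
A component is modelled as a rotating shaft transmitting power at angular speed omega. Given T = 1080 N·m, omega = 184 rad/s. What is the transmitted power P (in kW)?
Model: a rotating shaft transmitting power at angular speed omega, so P = T·omega.
Substitute:
  P = 1080 × 184
  P = 198700 W
Convert: P = 198700 W = 198.7 kW
Final answer: P = 198.7 kW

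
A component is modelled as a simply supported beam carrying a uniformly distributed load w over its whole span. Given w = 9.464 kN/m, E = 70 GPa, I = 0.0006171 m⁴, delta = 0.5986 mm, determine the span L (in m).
Model: a simply supported beam carrying a uniformly distributed load w over its whole span, so delta = (5·w·L^4) / (384·E·I).
Solve for L: L = ((384·delta·E·I) / (5·w))^(1/4).
Convert to SI units:
  w = 9.464 kN/m = 9464 N/m
  E = 70 GPa = 7 × 10¹⁰ Pa
  delta = 0.5986 mm = 0.0005986 m
Substitute:
  L = ((384 × 0.0005986 × (7 × 10¹⁰) × 0.0006171) / (5 × 9464))^(1/4)
  L = 3.806 m
Final answer: L = 3.806 m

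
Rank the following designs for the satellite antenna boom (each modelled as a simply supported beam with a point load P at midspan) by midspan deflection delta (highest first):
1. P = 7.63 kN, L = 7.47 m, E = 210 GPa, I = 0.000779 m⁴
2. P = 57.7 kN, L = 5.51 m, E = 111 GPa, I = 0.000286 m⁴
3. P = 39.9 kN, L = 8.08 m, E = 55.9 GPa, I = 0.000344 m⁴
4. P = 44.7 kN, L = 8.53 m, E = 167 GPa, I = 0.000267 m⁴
Model: a simply supported beam with a point load P at midspan, so delta = (P·L^3) / (48·E·I) (SI units).
  Case 1: delta = (7630 × 7.47^3) / (48 × (2.1 × 10¹¹) × 0.000779) = 0.000405 m = 0.405 mm
  Case 2: delta = (57700 × 5.51^3) / (48 × (1.11 × 10¹¹) × 0.000286) = 0.006334 m = 6.334 mm
  Case 3: delta = (39900 × 8.08^3) / (48 × (5.59 × 10¹⁰) × 0.000344) = 0.0228 m = 22.8 mm
  Case 4: delta = (44700 × 8.53^3) / (48 × (1.67 × 10¹¹) × 0.000267) = 0.01296 m = 12.96 mm
Ordering: 22.8 mm (case 3) > 12.96 mm (case 4) > 6.334 mm (case 2) > 0.405 mm (case 1)
Final answer: 3, 4, 2, 1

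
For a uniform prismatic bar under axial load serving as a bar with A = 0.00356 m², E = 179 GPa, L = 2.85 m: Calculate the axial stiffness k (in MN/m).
Model: a uniform prismatic bar under axial load, so k = (A·E) / L.
Convert to SI units:
  E = 179 GPa = 1.79 × 10¹¹ Pa
Substitute:
  k = (0.00356 × (1.79 × 10¹¹)) / 2.85
  k = 2.236 × 10⁸ N/m
Convert: k = 2.236 × 10⁸ N/m = 223.6 MN/m
Final answer: k = 223.6 MN/m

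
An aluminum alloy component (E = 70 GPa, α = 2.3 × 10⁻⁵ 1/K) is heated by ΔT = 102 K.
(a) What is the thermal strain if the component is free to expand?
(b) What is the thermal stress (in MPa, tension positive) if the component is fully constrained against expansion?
(a) Free thermal strain ε_th = α·ΔT = (2.3 × 10⁻⁵) × 102 = 0.002346
(b) Fully constrained, the expansion is suppressed, so σ = -E·α·ΔT. Convert E = 70 GPa = 7 × 10¹⁰ Pa.
  σ = -(7 × 10¹⁰) × (2.3 × 10⁻⁵) × 102 = -1.642 × 10⁸ Pa = -164.2 MPa (compressive)
Final answer: (a) ε_th = 0.002346, (b) σ = -164.2 MPa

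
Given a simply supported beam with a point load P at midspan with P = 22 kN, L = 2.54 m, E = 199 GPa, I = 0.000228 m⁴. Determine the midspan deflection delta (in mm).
Model: a simply supported beam with a point load P at midspan, so delta = (P·L^3) / (48·E·I).
Convert to SI units:
  P = 22 kN = 22000 N
  E = 199 GPa = 1.99 × 10¹¹ Pa
Substitute:
  delta = (22000 × 2.54^3) / (48 × (1.99 × 10¹¹) × 0.000228)
  delta = 0.0001655 m
Convert: delta = 0.0001655 m = 0.1655 mm
Final answer: delta = 0.1655 mm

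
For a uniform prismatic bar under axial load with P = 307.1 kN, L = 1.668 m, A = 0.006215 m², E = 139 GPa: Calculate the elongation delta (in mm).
Model: a uniform prismatic bar under axial load, so delta = (P·L) / (A·E).
Convert to SI units:
  P = 307.1 kN = 307100 N
  E = 139 GPa = 1.39 × 10¹¹ Pa
Substitute:
  delta = (307100 × 1.668) / (0.006215 × (1.39 × 10¹¹))
  delta = 0.000593 m
Convert: delta = 0.000593 m = 0.593 mm
Final answer: delta = 0.593 mm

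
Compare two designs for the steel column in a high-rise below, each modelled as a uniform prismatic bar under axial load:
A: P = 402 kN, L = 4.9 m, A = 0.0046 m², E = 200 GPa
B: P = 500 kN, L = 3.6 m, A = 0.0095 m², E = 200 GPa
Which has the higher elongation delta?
Model: a uniform prismatic bar under axial load, so delta = (P·L) / (A·E) (SI units).
  A: delta = (402000 × 4.9) / (0.0046 × (2 × 10¹¹)) = 0.002141 m = 2.141 mm
  B: delta = (500000 × 3.6) / (0.0095 × (2 × 10¹¹)) = 0.0009474 m = 0.9474 mm
2.141 mm > 0.9474 mm, so A is larger.
Final answer: A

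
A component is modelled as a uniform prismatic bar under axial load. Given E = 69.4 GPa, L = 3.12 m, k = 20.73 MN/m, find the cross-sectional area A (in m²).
Model: a uniform prismatic bar under axial load, so k = (A·E) / L.
Solve for A: A = (k·L) / E.
Convert to SI units:
  E = 69.4 GPa = 6.94 × 10¹⁰ Pa
  k = 20.73 MN/m = 2.073 × 10⁷ N/m
Substitute:
  A = ((2.073 × 10⁷) × 3.12) / (6.94 × 10¹⁰)
  A = 0.000932 m²
Final answer: A = 0.000932 m²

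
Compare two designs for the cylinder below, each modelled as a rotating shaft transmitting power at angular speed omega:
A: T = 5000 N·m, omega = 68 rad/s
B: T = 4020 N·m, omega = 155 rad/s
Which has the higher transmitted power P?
Model: a rotating shaft transmitting power at angular speed omega, so P = T·omega (SI units).
  A: P = 5000 × 68 = 340000 W = 340 kW
  B: P = 4020 × 155 = 623100 W = 623.1 kW
623.1 kW > 340 kW, so B is larger.
Final answer: B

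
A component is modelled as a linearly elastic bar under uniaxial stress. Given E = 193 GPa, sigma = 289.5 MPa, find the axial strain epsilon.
Model: a linearly elastic bar under uniaxial stress, so sigma = E·epsilon.
Solve for epsilon: epsilon = sigma / E.
Convert to SI units:
  E = 193 GPa = 1.93 × 10¹¹ Pa
  sigma = 289.5 MPa = 2.895 × 10⁸ Pa
Substitute:
  epsilon = (2.895 × 10⁸) / (1.93 × 10¹¹)
  epsilon = 0.0015
Final answer: epsilon = 0.0015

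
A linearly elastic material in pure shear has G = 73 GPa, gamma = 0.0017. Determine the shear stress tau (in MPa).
Model: a linearly elastic material in pure shear, so tau = G·gamma.
Convert to SI units:
  G = 73 GPa = 7.3 × 10¹⁰ Pa
Substitute:
  tau = (7.3 × 10¹⁰) × 0.0017
  tau = 1.241 × 10⁸ Pa
Convert: tau = 1.241 × 10⁸ Pa = 124.1 MPa
Final answer: tau = 124.1 MPa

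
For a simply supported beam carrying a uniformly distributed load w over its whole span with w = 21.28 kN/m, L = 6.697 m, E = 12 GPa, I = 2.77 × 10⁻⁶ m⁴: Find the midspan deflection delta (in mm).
Model: a simply supported beam carrying a uniformly distributed load w over its whole span, so delta = (5·w·L^4) / (384·E·I).
Convert to SI units:
  w = 21.28 kN/m = 21280 N/m
  E = 12 GPa = 1.2 × 10¹⁰ Pa
Substitute:
  delta = (5 × 21280 × 6.697^4) / (384 × (1.2 × 10¹⁰) × (2.77 × 10⁻⁶))
  delta = 16.77 m
Convert: delta = 16.77 m = 16770 mm
Final answer: delta = 16770 mm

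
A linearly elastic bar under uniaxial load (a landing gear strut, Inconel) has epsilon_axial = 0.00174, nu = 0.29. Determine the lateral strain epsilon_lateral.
Model: a linearly elastic bar under uniaxial load, so epsilon_lateral = -nu·epsilon_axial.
Substitute:
  epsilon_lateral = -(0.29 × 0.00174)
  epsilon_lateral = -0.0005046
Final answer: epsilon_lateral = -0.0005046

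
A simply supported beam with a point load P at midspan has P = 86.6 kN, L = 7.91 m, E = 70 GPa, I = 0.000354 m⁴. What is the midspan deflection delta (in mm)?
Model: a simply supported beam with a point load P at midspan, so delta = (P·L^3) / (48·E·I).
Convert to SI units:
  P = 86.6 kN = 86600 N
  E = 70 GPa = 7 × 10¹⁰ Pa
Substitute:
  delta = (86600 × 7.91^3) / (48 × (7 × 10¹⁰) × 0.000354)
  delta = 0.03603 m
Convert: delta = 0.03603 m = 36.03 mm
Final answer: delta = 36.03 mm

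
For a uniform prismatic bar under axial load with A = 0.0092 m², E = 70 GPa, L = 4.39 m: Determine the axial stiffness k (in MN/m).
Model: a uniform prismatic bar under axial load, so k = (A·E) / L.
Convert to SI units:
  E = 70 GPa = 7 × 10¹⁰ Pa
Substitute:
  k = (0.0092 × (7 × 10¹⁰)) / 4.39
  k = 1.467 × 10⁸ N/m
Convert: k = 1.467 × 10⁸ N/m = 146.7 MN/m
Final answer: k = 146.7 MN/m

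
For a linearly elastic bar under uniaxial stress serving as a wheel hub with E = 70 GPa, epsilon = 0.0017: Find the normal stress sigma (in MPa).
Model: a linearly elastic bar under uniaxial stress, so sigma = E·epsilon.
Convert to SI units:
  E = 70 GPa = 7 × 10¹⁰ Pa
Substitute:
  sigma = (7 × 10¹⁰) × 0.0017
  sigma = 1.19 × 10⁸ Pa
Convert: sigma = 1.19 × 10⁸ Pa = 119 MPa
Final answer: sigma = 119 MPa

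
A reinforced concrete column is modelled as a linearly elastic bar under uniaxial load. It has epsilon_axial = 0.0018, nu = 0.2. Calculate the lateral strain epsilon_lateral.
Model: a linearly elastic bar under uniaxial load, so epsilon_lateral = -nu·epsilon_axial.
Substitute:
  epsilon_lateral = -(0.2 × 0.0018)
  epsilon_lateral = -0.00036
Final answer: epsilon_lateral = -0.00036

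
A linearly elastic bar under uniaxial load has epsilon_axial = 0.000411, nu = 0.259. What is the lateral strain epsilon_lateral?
Model: a linearly elastic bar under uniaxial load, so epsilon_lateral = -nu·epsilon_axial.
Substitute:
  epsilon_lateral = -(0.259 × 0.000411)
  epsilon_lateral = -0.0001064
Final answer: epsilon_lateral = -0.0001064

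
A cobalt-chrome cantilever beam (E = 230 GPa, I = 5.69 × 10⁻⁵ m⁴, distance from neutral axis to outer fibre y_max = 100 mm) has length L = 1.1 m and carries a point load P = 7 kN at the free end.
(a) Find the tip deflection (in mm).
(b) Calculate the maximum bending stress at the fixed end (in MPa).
(a) Tip deflection of a cantilever with an end point load: δ = P·L^3 / (3·E·I). Convert P = 7 kN = 7000 N, E = 230 GPa = 2.3 × 10¹¹ Pa.
  δ = (7000 × 1.1^3) / (3 × (2.3 × 10¹¹) × (5.69 × 10⁻⁵)) = 0.0002373 m = 0.2373 mm
(b) Maximum bending moment at the fixed end: M = P·L = 7000 × 1.1 = 7700 N·m. Convert y_max = 100 mm = 0.1 m.
  σ = M·y_max / I = (7700 × 0.1) / (5.69 × 10⁻⁵) = 1.353 × 10⁷ Pa = 13.53 MPa
Final answer: (a) δ = 0.2373 mm, (b) σ = 13.53 MPa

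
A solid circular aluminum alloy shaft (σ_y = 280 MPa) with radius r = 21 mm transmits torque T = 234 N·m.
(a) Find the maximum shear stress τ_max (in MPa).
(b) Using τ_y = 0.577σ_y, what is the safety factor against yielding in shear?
(a) For a solid circular shaft, τ_max = T·r/J with J = π·r^4/2, i.e. τ_max = 2·T / (π·r^3). Convert r = 21 mm = 0.021 m.
  τ_max = (2 × 234) / (π × 0.021^3) = 1.609 × 10⁷ Pa = 16.09 MPa
(b) τ_y = 0.577 × 280 = 161.56 MPa
  SF = τ_y/τ_max = 161.56 / 16.09 = 10.04
Final answer: (a) τ_max = 16.09 MPa, (b) SF = 10.04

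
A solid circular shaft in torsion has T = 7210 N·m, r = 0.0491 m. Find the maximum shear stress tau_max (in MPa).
Model: a solid circular shaft in torsion, so tau_max = (2·T) / (π·r^3).
Substitute:
  tau_max = (2 × 7210) / (π × 0.0491^3)
  tau_max = 3.878 × 10⁷ Pa
Convert: tau_max = 3.878 × 10⁷ Pa = 38.78 MPa
Final answer: tau_max = 38.78 MPa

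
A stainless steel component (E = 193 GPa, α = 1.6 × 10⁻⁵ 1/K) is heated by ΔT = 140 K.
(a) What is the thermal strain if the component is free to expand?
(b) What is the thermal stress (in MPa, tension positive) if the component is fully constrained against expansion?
(a) Free thermal strain ε_th = α·ΔT = (1.6 × 10⁻⁵) × 140 = 0.00224
(b) Fully constrained, the expansion is suppressed, so σ = -E·α·ΔT. Convert E = 193 GPa = 1.93 × 10¹¹ Pa.
  σ = -(1.93 × 10¹¹) × (1.6 × 10⁻⁵) × 140 = -4.323 × 10⁸ Pa = -432.3 MPa (compressive)
Final answer: (a) ε_th = 0.00224, (b) σ = -432.3 MPa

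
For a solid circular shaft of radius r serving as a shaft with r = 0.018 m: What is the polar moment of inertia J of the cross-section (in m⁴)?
Model: a solid circular shaft of radius r, so J = (π·r^4) / 2.
Substitute:
  J = (π × 0.018^4) / 2
  J = 1.649 × 10⁻⁷ m⁴
Final answer: J = 1.649 × 10⁻⁷ m⁴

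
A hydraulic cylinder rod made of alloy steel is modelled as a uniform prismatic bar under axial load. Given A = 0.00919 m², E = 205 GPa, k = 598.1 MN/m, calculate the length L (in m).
Model: a uniform prismatic bar under axial load, so k = (A·E) / L.
Solve for L: L = (A·E) / k.
Convert to SI units:
  E = 205 GPa = 2.05 × 10¹¹ Pa
  k = 598.1 MN/m = 5.981 × 10⁸ N/m
Substitute:
  L = (0.00919 × (2.05 × 10¹¹)) / (5.981 × 10⁸)
  L = 3.15 m
Final answer: L = 3.15 m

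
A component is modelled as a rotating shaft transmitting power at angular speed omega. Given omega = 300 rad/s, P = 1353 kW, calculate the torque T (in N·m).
Model: a rotating shaft transmitting power at angular speed omega, so P = T·omega.
Solve for T: T = P / omega.
Convert to SI units:
  P = 1353 kW = 1.353 × 10⁶ W
Substitute:
  T = (1.353 × 10⁶) / 300
  T = 4510 N·m
Final answer: T = 4510 N·m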